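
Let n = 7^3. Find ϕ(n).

294

φ(343) = 343 · (1 − 1/7)
       = 343 · 6/7 = 294.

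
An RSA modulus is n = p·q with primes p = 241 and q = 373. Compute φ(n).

89280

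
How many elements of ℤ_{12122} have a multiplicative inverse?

5040

Prime factorization: 12122 = 2 · 11 · 19 · 29.
φ(12122) = 12122 · (1 − 1/2) · (1 − 1/11) · (1 − 1/19) · (1 − 1/29)
       = 12122 · 5040/12122 = 5040.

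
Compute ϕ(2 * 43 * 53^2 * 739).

85424976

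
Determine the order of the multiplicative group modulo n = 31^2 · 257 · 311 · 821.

60519936000

φ(63060884387) = 63060884387 · (1 − 1/31) · (1 − 1/257) · (1 − 1/311) · (1 − 1/821)
       = 63060884387 · 1952256000/2034222077 = 60519936000.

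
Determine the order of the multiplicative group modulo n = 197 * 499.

97608

φ(98303) = 98303 · (1 − 1/197) · (1 − 1/499)
       = 98303 · 97608/98303 = 97608.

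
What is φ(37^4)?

1823508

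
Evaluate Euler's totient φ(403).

Factor 403: 403 = 13 × 31.
φ(403) = 403 · (1 − 1/13) · (1 − 1/31)
       = 403 · 360/403 = 360.

360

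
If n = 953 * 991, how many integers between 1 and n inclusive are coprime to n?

φ(953) = 953 − 1 = 952.
φ(991) = 991 − 1 = 990.
Since φ is multiplicative, φ(944423) = 952 · 990 = 942480.

942480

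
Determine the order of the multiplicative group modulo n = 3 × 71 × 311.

φ(3) = 3 − 1 = 2.
φ(71) = 71 − 1 = 70.
φ(311) = 311 − 1 = 310.
Multiply: 2 · 70 · 310 = 43400.

43400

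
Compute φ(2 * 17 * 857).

φ(2) = 2 − 1 = 1.
φ(17) = 17 − 1 = 16.
φ(857) = 857 − 1 = 856.
Multiply: 1 · 16 · 856 = 13696.

13696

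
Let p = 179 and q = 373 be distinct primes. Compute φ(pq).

66216

For distinct primes, φ(pq) = (p−1)(q−1) = 178 × 372 = 66216.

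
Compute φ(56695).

Factor 56695: 56695 = 5 × 17 × 23 × 29.
φ(56695) = 56695 · (1 − 1/5) · (1 − 1/17) · (1 − 1/23) · (1 − 1/29)
       = 56695 · 39424/56695 = 39424.

39424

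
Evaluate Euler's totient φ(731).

First factor: 731 = 17 · 43.
φ(17) = 17 − 1 = 16.
φ(43) = 43 − 1 = 42.
φ(731) = 16 × 42 = 672.

672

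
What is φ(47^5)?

224465326

φ(47^5) = 47^4·(47−1) = 4879681·46 = 224465326.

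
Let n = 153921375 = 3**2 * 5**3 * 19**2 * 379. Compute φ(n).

φ(3^2) = 3^2 − 3^1 = 9 − 3 = 6.
φ(5^3) = 5^2·(5−1) = 25·4 = 100.
φ(19^2) = 19^2 − 19^1 = 361 − 19 = 342.
φ(379) = 379 − 1 = 378.
Multiply: 6 · 100 · 342 · 378 = 77565600.

77565600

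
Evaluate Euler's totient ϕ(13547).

Factor 13547: 13547 = 19 × 23 × 31.
φ(19) = 19 − 1 = 18.
φ(23) = 23 − 1 = 22.
φ(31) = 31 − 1 = 30.
φ(13547) = 18 × 22 × 30 = 11880.

11880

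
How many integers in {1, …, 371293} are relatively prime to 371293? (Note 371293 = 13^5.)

342732

φ(371293) = 371293 · (1 − 1/13)
       = 371293 · 12/13 = 342732.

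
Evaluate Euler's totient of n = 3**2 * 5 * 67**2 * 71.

7428960

φ(14342355) = 14342355 · (1 − 1/3) · (1 − 1/5) · (1 − 1/67) · (1 − 1/71)
       = 14342355 · 36960/71355 = 7428960.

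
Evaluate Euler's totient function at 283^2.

79806

φ(283^2) = 283^2 − 283^1 = 80089 − 283 = 79806.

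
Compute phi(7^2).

42

φ(7^2) = 7^2 − 7^1 = 49 − 7 = 42.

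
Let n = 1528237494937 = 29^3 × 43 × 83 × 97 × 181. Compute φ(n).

φ(1528237494937) = 1528237494937 · (1 − 1/29) · (1 − 1/43) · (1 − 1/83) · (1 − 1/97) · (1 − 1/181)
       = 1528237494937 · 1666344960/1817167057 = 1401396111360.

1401396111360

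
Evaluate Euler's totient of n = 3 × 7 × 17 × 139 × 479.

φ(23769417) = 23769417 · (1 − 1/3) · (1 − 1/7) · (1 − 1/17) · (1 − 1/139) · (1 − 1/479)
       = 23769417 · 12665088/23769417 = 12665088.

12665088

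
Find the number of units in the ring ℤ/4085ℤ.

4085 = 5 * 19 * 43.
φ(5) = 5 − 1 = 4.
φ(19) = 19 − 1 = 18.
φ(43) = 43 − 1 = 42.
φ(4085) = 4 × 18 × 42 = 3024.

3024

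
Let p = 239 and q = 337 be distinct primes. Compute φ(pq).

79968

For distinct primes, φ(pq) = (p−1)(q−1) = 238 × 336 = 79968.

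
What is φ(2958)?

896

Factor 2958: 2958 = 2 × 3 × 17 × 29.
φ(2) = 2 − 1 = 1.
φ(3) = 3 − 1 = 2.
φ(17) = 17 − 1 = 16.
φ(29) = 29 − 1 = 28.
Since φ is multiplicative, φ(2958) = 1 · 2 · 16 · 28 = 896.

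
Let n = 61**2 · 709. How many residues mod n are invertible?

φ(2638189) = 2638189 · (1 − 1/61) · (1 − 1/709)
       = 2638189 · 42480/43249 = 2591280.

2591280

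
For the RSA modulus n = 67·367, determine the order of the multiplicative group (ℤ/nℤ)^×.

24156

φ(24589) = 24589 · (1 − 1/67) · (1 − 1/367)
       = 24589 · 24156/24589 = 24156.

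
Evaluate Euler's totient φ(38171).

Factor 38171: 38171 = 7**2 * 19 * 41.
φ(38171) = 38171 · (1 − 1/7) · (1 − 1/19) · (1 − 1/41)
       = 38171 · 4320/5453 = 30240.

30240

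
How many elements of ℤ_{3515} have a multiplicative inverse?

2592

First factor: 3515 = 5 · 19 · 37.
φ(5) = 5 − 1 = 4.
φ(19) = 19 − 1 = 18.
φ(37) = 37 − 1 = 36.
φ(3515) = 4 × 18 × 36 = 2592.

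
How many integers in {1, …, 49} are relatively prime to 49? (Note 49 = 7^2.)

φ(49) = 49 · (1 − 1/7)
       = 49 · 6/7 = 42.

42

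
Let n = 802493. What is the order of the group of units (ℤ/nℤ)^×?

802493 = 23^2 * 37 * 41.
φ(802493) = 802493 · (1 − 1/23) · (1 − 1/37) · (1 − 1/41)
       = 802493 · 31680/34891 = 728640.

728640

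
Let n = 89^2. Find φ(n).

φ(89^2) = 89^1·(89−1) = 89·88 = 7832.

7832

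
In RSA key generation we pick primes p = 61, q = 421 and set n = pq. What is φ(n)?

25200

For distinct primes, φ(pq) = (p−1)(q−1) = 60 × 420 = 25200.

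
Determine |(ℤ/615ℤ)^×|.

615 = 3 × 5 × 41.
φ(615) = 615 · (1 − 1/3) · (1 − 1/5) · (1 − 1/41)
       = 615 · 320/615 = 320.

320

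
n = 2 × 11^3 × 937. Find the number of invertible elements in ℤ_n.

φ(2494294) = 2494294 · (1 − 1/2) · (1 − 1/11) · (1 − 1/937)
       = 2494294 · 9360/20614 = 1132560.

1132560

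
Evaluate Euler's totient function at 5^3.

100

φ(125) = 125 · (1 − 1/5)
       = 125 · 4/5 = 100.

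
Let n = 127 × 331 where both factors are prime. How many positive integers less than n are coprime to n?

41580

φ(n) = (p − 1)(q − 1) = (127−1)(331−1) = 126·330 = 41580.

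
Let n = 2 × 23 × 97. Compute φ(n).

2112

φ(4462) = 4462 · (1 − 1/2) · (1 − 1/23) · (1 − 1/97)
       = 4462 · 2112/4462 = 2112.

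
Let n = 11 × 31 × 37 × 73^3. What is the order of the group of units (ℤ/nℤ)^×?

4143830400

φ(4908227489) = 4908227489 · (1 − 1/11) · (1 − 1/31) · (1 − 1/37) · (1 − 1/73)
       = 4908227489 · 777600/921041 = 4143830400.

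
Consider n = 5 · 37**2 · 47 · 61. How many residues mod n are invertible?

φ(19624615) = 19624615 · (1 − 1/5) · (1 − 1/37) · (1 − 1/47) · (1 − 1/61)
       = 19624615 · 397440/530395 = 14705280.

14705280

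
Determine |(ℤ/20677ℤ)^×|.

18480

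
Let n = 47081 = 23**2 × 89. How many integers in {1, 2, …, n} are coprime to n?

44528

φ(47081) = 47081 · (1 − 1/23) · (1 − 1/89)
       = 47081 · 1936/2047 = 44528.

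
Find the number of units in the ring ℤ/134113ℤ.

134113 = 7^3 · 17 · 23.
φ(134113) = 134113 · (1 − 1/7) · (1 − 1/17) · (1 − 1/23)
       = 134113 · 2112/2737 = 103488.

103488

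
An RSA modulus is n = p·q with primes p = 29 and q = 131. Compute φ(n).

For distinct primes, φ(pq) = (p−1)(q−1) = 28 × 130 = 3640.

3640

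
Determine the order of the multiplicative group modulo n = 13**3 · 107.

φ(235079) = 235079 · (1 − 1/13) · (1 − 1/107)
       = 235079 · 1272/1391 = 214968.

214968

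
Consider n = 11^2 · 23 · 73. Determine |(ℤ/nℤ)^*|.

174240

φ(203159) = 203159 · (1 − 1/11) · (1 − 1/23) · (1 − 1/73)
       = 203159 · 15840/18469 = 174240.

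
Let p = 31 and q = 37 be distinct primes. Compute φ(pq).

1080

φ(1147) = 1147 · (1 − 1/31) · (1 − 1/37)
       = 1147 · 1080/1147 = 1080.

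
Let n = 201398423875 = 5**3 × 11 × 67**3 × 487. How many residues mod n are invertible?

143989164000

φ(5^3) = 5^3 − 5^2 = 125 − 25 = 100.
φ(11) = 11 − 1 = 10.
φ(67^3) = 67^2·(67−1) = 4489·66 = 296274.
φ(487) = 487 − 1 = 486.
φ(201398423875) = 100 × 10 × 296274 × 486 = 143989164000.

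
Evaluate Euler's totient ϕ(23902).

23902 = 2 · 17 · 19 · 37.
φ(2) = 2 − 1 = 1.
φ(17) = 17 − 1 = 16.
φ(19) = 19 − 1 = 18.
φ(37) = 37 − 1 = 36.
Since φ is multiplicative, φ(23902) = 1 · 16 · 18 · 36 = 10368.

10368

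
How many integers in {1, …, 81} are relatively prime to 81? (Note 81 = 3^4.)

φ(3^4) = 3^4 − 3^3 = 81 − 27 = 54.

54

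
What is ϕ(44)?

44 = 2^2 · 11.
φ(44) = 44 · (1 − 1/2) · (1 − 1/11)
       = 44 · 10/22 = 20.

20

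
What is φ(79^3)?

φ(79^3) = 79^3 − 79^2 = 493039 − 6241 = 486798.

486798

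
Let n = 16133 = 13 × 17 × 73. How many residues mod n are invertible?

φ(16133) = 16133 · (1 − 1/13) · (1 − 1/17) · (1 − 1/73)
       = 16133 · 13824/16133 = 13824.

13824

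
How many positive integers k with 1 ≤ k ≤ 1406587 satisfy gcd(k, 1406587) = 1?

1048320

1406587 = 7 × 13^2 × 29 × 41.
φ(7) = 7 − 1 = 6.
φ(13^2) = 13^1·(13−1) = 13·12 = 156.
φ(29) = 29 − 1 = 28.
φ(41) = 41 − 1 = 40.
Multiply: 6 · 156 · 28 · 40 = 1048320.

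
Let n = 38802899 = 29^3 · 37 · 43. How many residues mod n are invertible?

35604576

φ(29^3) = 29^2·(29−1) = 841·28 = 23548.
φ(37) = 37 − 1 = 36.
φ(43) = 43 − 1 = 42.
Since φ is multiplicative, φ(38802899) = 23548 · 36 · 42 = 35604576.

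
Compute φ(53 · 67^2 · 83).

φ(19747111) = 19747111 · (1 − 1/53) · (1 − 1/67) · (1 − 1/83)
       = 19747111 · 281424/294733 = 18855408.

18855408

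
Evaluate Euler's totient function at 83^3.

564898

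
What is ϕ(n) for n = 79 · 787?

φ(62173) = 62173 · (1 − 1/79) · (1 − 1/787)
       = 62173 · 61308/62173 = 61308.

61308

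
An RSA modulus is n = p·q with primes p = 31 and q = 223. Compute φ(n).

6660

φ(pq) = (p−1)(q−1) = 30 · 222 = 6660.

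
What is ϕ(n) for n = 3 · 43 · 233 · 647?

φ(19446879) = 19446879 · (1 − 1/3) · (1 − 1/43) · (1 − 1/233) · (1 − 1/647)
       = 19446879 · 12589248/19446879 = 12589248.

12589248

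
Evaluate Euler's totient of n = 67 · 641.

42240

φ(42947) = 42947 · (1 − 1/67) · (1 − 1/641)
       = 42947 · 42240/42947 = 42240.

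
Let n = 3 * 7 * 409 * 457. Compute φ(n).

φ(3) = 3 − 1 = 2.
φ(7) = 7 − 1 = 6.
φ(409) = 409 − 1 = 408.
φ(457) = 457 − 1 = 456.
Multiply: 2 · 6 · 408 · 456 = 2232576.

2232576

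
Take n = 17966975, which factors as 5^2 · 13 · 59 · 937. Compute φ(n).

13029120

φ(5^2) = 5^1·(5−1) = 5·4 = 20.
φ(13) = 13 − 1 = 12.
φ(59) = 59 − 1 = 58.
φ(937) = 937 − 1 = 936.
φ(17966975) = 20 × 12 × 58 × 936 = 13029120.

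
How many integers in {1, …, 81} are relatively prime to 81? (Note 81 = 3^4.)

54

φ(3^4) = 3^4 − 3^3 = 81 − 27 = 54.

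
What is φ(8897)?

7200

8897 = 7 · 31 · 41.
φ(8897) = 8897 · (1 − 1/7) · (1 − 1/31) · (1 − 1/41)
       = 8897 · 7200/8897 = 7200.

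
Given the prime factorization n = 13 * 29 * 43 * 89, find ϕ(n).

1241856

φ(13) = 13 − 1 = 12.
φ(29) = 29 − 1 = 28.
φ(43) = 43 − 1 = 42.
φ(89) = 89 − 1 = 88.
φ(1442779) = 12 × 28 × 42 × 88 = 1241856.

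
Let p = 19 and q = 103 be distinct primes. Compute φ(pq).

1836

φ(1957) = 1957 · (1 − 1/19) · (1 − 1/103)
       = 1957 · 1836/1957 = 1836.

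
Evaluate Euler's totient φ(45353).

32400

First factor: 45353 = 7 × 11 × 19 × 31.
φ(7) = 7 − 1 = 6.
φ(11) = 11 − 1 = 10.
φ(19) = 19 − 1 = 18.
φ(31) = 31 − 1 = 30.
Multiply: 6 · 10 · 18 · 30 = 32400.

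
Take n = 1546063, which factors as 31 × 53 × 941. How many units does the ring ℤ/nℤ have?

φ(31) = 31 − 1 = 30.
φ(53) = 53 − 1 = 52.
φ(941) = 941 − 1 = 940.
Multiply: 30 · 52 · 940 = 1466400.

1466400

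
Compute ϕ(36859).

33600

First factor: 36859 = 29 · 31 · 41.
φ(29) = 29 − 1 = 28.
φ(31) = 31 − 1 = 30.
φ(41) = 41 − 1 = 40.
φ(36859) = 28 × 30 × 40 = 33600.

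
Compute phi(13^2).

156

φ(169) = 169 · (1 − 1/13)
       = 169 · 12/13 = 156.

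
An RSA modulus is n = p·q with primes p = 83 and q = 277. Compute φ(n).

22632

φ(22991) = 22991 · (1 − 1/83) · (1 − 1/277)
       = 22991 · 22632/22991 = 22632.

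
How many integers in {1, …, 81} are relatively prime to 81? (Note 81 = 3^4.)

54

φ(3^4) = 3^3·(3−1) = 27·2 = 54.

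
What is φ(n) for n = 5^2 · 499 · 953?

9481920

φ(5^2) = 5^2 − 5^1 = 25 − 5 = 20.
φ(499) = 499 − 1 = 498.
φ(953) = 953 − 1 = 952.
Multiply: 20 · 498 · 952 = 9481920.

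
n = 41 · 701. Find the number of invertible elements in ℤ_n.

φ(28741) = 28741 · (1 − 1/41) · (1 − 1/701)
       = 28741 · 28000/28741 = 28000.

28000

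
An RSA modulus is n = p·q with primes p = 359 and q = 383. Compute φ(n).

φ(pq) = (p−1)(q−1) = 358 · 382 = 136756.

136756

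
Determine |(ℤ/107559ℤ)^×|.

Prime factorization: 107559 = 3^2 · 17 · 19 · 37.
φ(107559) = 107559 · (1 − 1/3) · (1 − 1/17) · (1 − 1/19) · (1 − 1/37)
       = 107559 · 20736/35853 = 62208.

62208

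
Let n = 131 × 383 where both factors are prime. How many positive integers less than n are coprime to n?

49660

φ(131) = 131 − 1 = 130.
φ(383) = 383 − 1 = 382.
Multiply: 130 · 382 = 49660.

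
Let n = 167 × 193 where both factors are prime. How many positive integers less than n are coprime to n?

φ(n) = (p − 1)(q − 1) = (167−1)(193−1) = 166·192 = 31872.

31872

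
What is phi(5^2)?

φ(5^2) = 5^1·(5−1) = 5·4 = 20.

20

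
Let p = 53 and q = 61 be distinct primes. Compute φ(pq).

3120

φ(pq) = (p−1)(q−1) = 52 · 60 = 3120.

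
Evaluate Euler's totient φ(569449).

Factor 569449: 569449 = 17 · 19 · 41 · 43.
φ(17) = 17 − 1 = 16.
φ(19) = 19 − 1 = 18.
φ(41) = 41 − 1 = 40.
φ(43) = 43 − 1 = 42.
Since φ is multiplicative, φ(569449) = 16 · 18 · 40 · 42 = 483840.

483840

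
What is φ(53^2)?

2756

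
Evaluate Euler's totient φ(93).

60

Prime factorization: 93 = 3 · 31.
φ(93) = 93 · (1 − 1/3) · (1 − 1/31)
       = 93 · 60/93 = 60.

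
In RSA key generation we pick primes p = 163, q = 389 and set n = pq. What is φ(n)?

φ(pq) = (p−1)(q−1) = 162 · 388 = 62856.

62856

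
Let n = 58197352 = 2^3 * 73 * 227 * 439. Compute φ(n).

28508544

φ(2^3) = 2^2·(2−1) = 4·1 = 4.
φ(73) = 73 − 1 = 72.
φ(227) = 227 − 1 = 226.
φ(439) = 439 − 1 = 438.
Multiply: 4 · 72 · 226 · 438 = 28508544.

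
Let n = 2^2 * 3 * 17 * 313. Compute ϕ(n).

φ(63852) = 63852 · (1 − 1/2) · (1 − 1/3) · (1 − 1/17) · (1 − 1/313)
       = 63852 · 9984/31926 = 19968.

19968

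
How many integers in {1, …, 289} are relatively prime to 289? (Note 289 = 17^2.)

272

φ(17^2) = 17^2 − 17^1 = 289 − 17 = 272.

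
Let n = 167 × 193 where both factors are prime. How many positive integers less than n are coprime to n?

φ(pq) = (p−1)(q−1) = 166 · 192 = 31872.

31872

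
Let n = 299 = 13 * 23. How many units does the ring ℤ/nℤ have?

φ(299) = 299 · (1 − 1/13) · (1 − 1/23)
       = 299 · 264/299 = 264.

264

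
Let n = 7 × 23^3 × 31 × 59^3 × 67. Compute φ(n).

φ(36330726253927) = 36330726253927 · (1 − 1/7) · (1 − 1/23) · (1 − 1/31) · (1 − 1/59) · (1 − 1/67)
       = 36330726253927 · 15158880/19729423 = 27914304417120.

27914304417120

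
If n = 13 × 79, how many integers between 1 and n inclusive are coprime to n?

φ(1027) = 1027 · (1 − 1/13) · (1 − 1/79)
       = 1027 · 936/1027 = 936.

936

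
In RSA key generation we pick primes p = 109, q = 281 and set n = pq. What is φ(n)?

30240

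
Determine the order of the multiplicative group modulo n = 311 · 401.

φ(311) = 311 − 1 = 310.
φ(401) = 401 − 1 = 400.
Since φ is multiplicative, φ(124711) = 310 · 400 = 124000.

124000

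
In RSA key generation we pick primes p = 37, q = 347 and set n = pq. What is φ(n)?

12456

φ(12839) = 12839 · (1 − 1/37) · (1 − 1/347)
       = 12839 · 12456/12839 = 12456.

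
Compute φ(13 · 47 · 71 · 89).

φ(3860909) = 3860909 · (1 − 1/13) · (1 − 1/47) · (1 − 1/71) · (1 − 1/89)
       = 3860909 · 3400320/3860909 = 3400320.

3400320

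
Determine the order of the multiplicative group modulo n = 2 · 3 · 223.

444

φ(2) = 2 − 1 = 1.
φ(3) = 3 − 1 = 2.
φ(223) = 223 − 1 = 222.
φ(1338) = 1 × 2 × 222 = 444.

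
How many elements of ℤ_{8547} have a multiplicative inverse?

8547 = 3 · 7 · 11 · 37.
φ(8547) = 8547 · (1 − 1/3) · (1 − 1/7) · (1 − 1/11) · (1 − 1/37)
       = 8547 · 4320/8547 = 4320.

4320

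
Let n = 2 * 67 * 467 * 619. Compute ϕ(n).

19007208

φ(38735782) = 38735782 · (1 − 1/2) · (1 − 1/67) · (1 − 1/467) · (1 − 1/619)
       = 38735782 · 19007208/38735782 = 19007208.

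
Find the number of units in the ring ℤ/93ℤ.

60

Factor 93: 93 = 3 · 31.
φ(3) = 3 − 1 = 2.
φ(31) = 31 − 1 = 30.
Multiply: 2 · 30 = 60.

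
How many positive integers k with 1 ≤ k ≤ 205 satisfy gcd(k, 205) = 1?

205 = 5 · 41.
φ(205) = 205 · (1 − 1/5) · (1 − 1/41)
       = 205 · 160/205 = 160.

160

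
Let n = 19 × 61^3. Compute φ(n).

4018680

φ(19) = 19 − 1 = 18.
φ(61^3) = 61^3 − 61^2 = 226981 − 3721 = 223260.
Multiply: 18 · 223260 = 4018680.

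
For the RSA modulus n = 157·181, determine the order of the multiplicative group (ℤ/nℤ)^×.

φ(28417) = 28417 · (1 − 1/157) · (1 − 1/181)
       = 28417 · 28080/28417 = 28080.

28080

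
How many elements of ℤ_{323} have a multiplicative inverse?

288

Prime factorization: 323 = 17 · 19.
φ(323) = 323 · (1 − 1/17) · (1 − 1/19)
       = 323 · 288/323 = 288.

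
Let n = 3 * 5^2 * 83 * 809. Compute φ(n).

2650240

φ(3) = 3 − 1 = 2.
φ(5^2) = 5^2 − 5^1 = 25 − 5 = 20.
φ(83) = 83 − 1 = 82.
φ(809) = 809 − 1 = 808.
Multiply: 2 · 20 · 82 · 808 = 2650240.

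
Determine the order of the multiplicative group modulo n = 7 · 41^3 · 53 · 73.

1510479360

φ(1866587443) = 1866587443 · (1 − 1/7) · (1 − 1/41) · (1 − 1/53) · (1 − 1/73)
       = 1866587443 · 898560/1110403 = 1510479360.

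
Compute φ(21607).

First factor: 21607 = 17 · 31 · 41.
φ(21607) = 21607 · (1 − 1/17) · (1 − 1/31) · (1 − 1/41)
       = 21607 · 19200/21607 = 19200.

19200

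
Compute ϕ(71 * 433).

φ(71) = 71 − 1 = 70.
φ(433) = 433 − 1 = 432.
Since φ is multiplicative, φ(30743) = 70 · 432 = 30240.

30240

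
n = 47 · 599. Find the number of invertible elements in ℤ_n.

27508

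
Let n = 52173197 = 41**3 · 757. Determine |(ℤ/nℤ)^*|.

φ(41^3) = 41^3 − 41^2 = 68921 − 1681 = 67240.
φ(757) = 757 − 1 = 756.
Since φ is multiplicative, φ(52173197) = 67240 · 756 = 50833440.

50833440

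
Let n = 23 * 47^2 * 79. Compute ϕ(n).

3709992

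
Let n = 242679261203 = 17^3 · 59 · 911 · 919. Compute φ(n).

φ(242679261203) = 242679261203 · (1 − 1/17) · (1 − 1/59) · (1 − 1/911) · (1 − 1/919)
       = 242679261203 · 775232640/839720627 = 224042232960.

224042232960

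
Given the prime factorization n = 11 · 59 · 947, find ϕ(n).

φ(11) = 11 − 1 = 10.
φ(59) = 59 − 1 = 58.
φ(947) = 947 − 1 = 946.
φ(614603) = 10 × 58 × 946 = 548680.

548680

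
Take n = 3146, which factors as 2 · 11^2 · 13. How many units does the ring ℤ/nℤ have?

1320

φ(3146) = 3146 · (1 − 1/2) · (1 − 1/11) · (1 − 1/13)
       = 3146 · 120/286 = 1320.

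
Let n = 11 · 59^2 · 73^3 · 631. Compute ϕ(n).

φ(11) = 11 − 1 = 10.
φ(59^2) = 59^2 − 59^1 = 3481 − 59 = 3422.
φ(73^3) = 73^3 − 73^2 = 389017 − 5329 = 383688.
φ(631) = 631 − 1 = 630.
Multiply: 10 · 3422 · 383688 · 630 = 8271776116800.

8271776116800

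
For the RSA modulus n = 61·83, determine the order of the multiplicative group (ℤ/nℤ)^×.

φ(pq) = (p−1)(q−1) = 60 · 82 = 4920.

4920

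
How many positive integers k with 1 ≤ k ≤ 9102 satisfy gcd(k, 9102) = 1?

2880

Factor 9102: 9102 = 2 × 3 × 37 × 41.
φ(2) = 2 − 1 = 1.
φ(3) = 3 − 1 = 2.
φ(37) = 37 − 1 = 36.
φ(41) = 41 − 1 = 40.
φ(9102) = 1 × 2 × 36 × 40 = 2880.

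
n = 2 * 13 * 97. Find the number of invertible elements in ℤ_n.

φ(2) = 2 − 1 = 1.
φ(13) = 13 − 1 = 12.
φ(97) = 97 − 1 = 96.
Multiply: 1 · 12 · 96 = 1152.

1152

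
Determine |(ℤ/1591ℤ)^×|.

Factor 1591: 1591 = 37 × 43.
φ(37) = 37 − 1 = 36.
φ(43) = 43 − 1 = 42.
φ(1591) = 36 × 42 = 1512.

1512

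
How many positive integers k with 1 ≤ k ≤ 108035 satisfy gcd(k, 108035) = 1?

76800

Prime factorization: 108035 = 5 · 17 · 31 · 41.
φ(108035) = 108035 · (1 − 1/5) · (1 − 1/17) · (1 − 1/31) · (1 − 1/41)
       = 108035 · 76800/108035 = 76800.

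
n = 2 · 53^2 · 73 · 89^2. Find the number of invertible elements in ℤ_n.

1554119424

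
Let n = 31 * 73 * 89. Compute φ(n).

190080

φ(31) = 31 − 1 = 30.
φ(73) = 73 − 1 = 72.
φ(89) = 89 − 1 = 88.
φ(201407) = 30 × 72 × 88 = 190080.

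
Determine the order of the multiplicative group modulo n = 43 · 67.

2772

φ(43) = 43 − 1 = 42.
φ(67) = 67 − 1 = 66.
Multiply: 42 · 66 = 2772.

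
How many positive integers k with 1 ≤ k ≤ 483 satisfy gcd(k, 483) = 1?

264

Factor 483: 483 = 3 × 7 × 23.
φ(3) = 3 − 1 = 2.
φ(7) = 7 − 1 = 6.
φ(23) = 23 − 1 = 22.
Since φ is multiplicative, φ(483) = 2 · 6 · 22 = 264.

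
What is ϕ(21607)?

Prime factorization: 21607 = 17 × 31 × 41.
φ(21607) = 21607 · (1 − 1/17) · (1 − 1/31) · (1 − 1/41)
       = 21607 · 19200/21607 = 19200.

19200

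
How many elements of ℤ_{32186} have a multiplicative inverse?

Prime factorization: 32186 = 2 · 7 · 11**2 · 19.
φ(32186) = 32186 · (1 − 1/2) · (1 − 1/7) · (1 − 1/11) · (1 − 1/19)
       = 32186 · 1080/2926 = 11880.

11880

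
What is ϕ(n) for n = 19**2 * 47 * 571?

8967240

φ(9688157) = 9688157 · (1 − 1/19) · (1 − 1/47) · (1 − 1/571)
       = 9688157 · 471960/509903 = 8967240.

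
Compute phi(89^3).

697048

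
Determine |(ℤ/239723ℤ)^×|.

194400

Factor 239723: 239723 = 11 · 19 · 31 · 37.
φ(11) = 11 − 1 = 10.
φ(19) = 19 − 1 = 18.
φ(31) = 31 − 1 = 30.
φ(37) = 37 − 1 = 36.
Since φ is multiplicative, φ(239723) = 10 · 18 · 30 · 36 = 194400.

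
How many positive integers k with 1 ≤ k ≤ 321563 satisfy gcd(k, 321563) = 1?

264000

Prime factorization: 321563 = 11 × 23 × 31 × 41.
φ(321563) = 321563 · (1 − 1/11) · (1 − 1/23) · (1 − 1/31) · (1 − 1/41)
       = 321563 · 264000/321563 = 264000.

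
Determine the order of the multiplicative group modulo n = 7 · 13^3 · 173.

2092896

φ(2660567) = 2660567 · (1 − 1/7) · (1 − 1/13) · (1 − 1/173)
       = 2660567 · 12384/15743 = 2092896.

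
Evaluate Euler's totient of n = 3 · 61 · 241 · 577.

16588800

φ(3) = 3 − 1 = 2.
φ(61) = 61 − 1 = 60.
φ(241) = 241 − 1 = 240.
φ(577) = 577 − 1 = 576.
Since φ is multiplicative, φ(25447431) = 2 · 60 · 240 · 576 = 16588800.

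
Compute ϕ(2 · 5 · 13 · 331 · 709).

11214720

φ(30508270) = 30508270 · (1 − 1/2) · (1 − 1/5) · (1 − 1/13) · (1 − 1/331) · (1 − 1/709)
       = 30508270 · 11214720/30508270 = 11214720.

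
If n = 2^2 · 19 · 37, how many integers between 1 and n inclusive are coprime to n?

1296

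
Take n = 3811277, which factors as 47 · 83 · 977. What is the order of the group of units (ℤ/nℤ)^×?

φ(47) = 47 − 1 = 46.
φ(83) = 83 − 1 = 82.
φ(977) = 977 − 1 = 976.
Since φ is multiplicative, φ(3811277) = 46 · 82 · 976 = 3681472.

3681472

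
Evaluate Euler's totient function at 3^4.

54

φ(81) = 81 · (1 − 1/3)
       = 81 · 2/3 = 54.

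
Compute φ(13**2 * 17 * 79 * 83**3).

109978861824

φ(129776780029) = 129776780029 · (1 − 1/13) · (1 − 1/17) · (1 − 1/79) · (1 − 1/83)
       = 129776780029 · 1228032/1449097 = 109978861824.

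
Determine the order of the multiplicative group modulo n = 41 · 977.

39040

φ(40057) = 40057 · (1 − 1/41) · (1 − 1/977)
       = 40057 · 39040/40057 = 39040.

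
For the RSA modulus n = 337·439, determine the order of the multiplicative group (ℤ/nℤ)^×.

φ(147943) = 147943 · (1 − 1/337) · (1 − 1/439)
       = 147943 · 147168/147943 = 147168.

147168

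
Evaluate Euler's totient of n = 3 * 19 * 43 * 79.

117936

φ(3) = 3 − 1 = 2.
φ(19) = 19 − 1 = 18.
φ(43) = 43 − 1 = 42.
φ(79) = 79 − 1 = 78.
Multiply: 2 · 18 · 42 · 78 = 117936.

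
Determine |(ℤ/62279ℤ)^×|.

50400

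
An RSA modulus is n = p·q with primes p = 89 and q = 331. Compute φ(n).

29040

φ(29459) = 29459 · (1 − 1/89) · (1 − 1/331)
       = 29459 · 29040/29459 = 29040.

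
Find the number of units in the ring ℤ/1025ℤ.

Factor 1025: 1025 = 5^2 · 41.
φ(1025) = 1025 · (1 − 1/5) · (1 − 1/41)
       = 1025 · 160/205 = 800.

800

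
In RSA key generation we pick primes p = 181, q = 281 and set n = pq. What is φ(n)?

φ(50861) = 50861 · (1 − 1/181) · (1 − 1/281)
       = 50861 · 50400/50861 = 50400.

50400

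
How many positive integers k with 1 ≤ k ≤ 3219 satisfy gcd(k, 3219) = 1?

3219 = 3 · 29 · 37.
φ(3219) = 3219 · (1 − 1/3) · (1 − 1/29) · (1 − 1/37)
       = 3219 · 2016/3219 = 2016.

2016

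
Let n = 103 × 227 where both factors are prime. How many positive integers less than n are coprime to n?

23052

For distinct primes, φ(pq) = (p−1)(q−1) = 102 × 226 = 23052.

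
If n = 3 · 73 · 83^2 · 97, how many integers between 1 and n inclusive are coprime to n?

φ(3) = 3 − 1 = 2.
φ(73) = 73 − 1 = 72.
φ(83^2) = 83^2 − 83^1 = 6889 − 83 = 6806.
φ(97) = 97 − 1 = 96.
Since φ is multiplicative, φ(146343027) = 2 · 72 · 6806 · 96 = 94086144.

94086144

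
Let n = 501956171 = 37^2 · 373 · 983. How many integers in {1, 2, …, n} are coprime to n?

486584928

φ(37^2) = 37^2 − 37^1 = 1369 − 37 = 1332.
φ(373) = 373 − 1 = 372.
φ(983) = 983 − 1 = 982.
Multiply: 1332 · 372 · 982 = 486584928.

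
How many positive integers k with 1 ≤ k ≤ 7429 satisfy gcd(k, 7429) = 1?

6336

7429 = 17 · 19 · 23.
φ(7429) = 7429 · (1 − 1/17) · (1 − 1/19) · (1 − 1/23)
       = 7429 · 6336/7429 = 6336.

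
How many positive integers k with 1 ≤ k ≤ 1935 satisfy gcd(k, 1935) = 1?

Prime factorization: 1935 = 3^2 · 5 · 43.
φ(3^2) = 3^2 − 3^1 = 9 − 3 = 6.
φ(5) = 5 − 1 = 4.
φ(43) = 43 − 1 = 42.
φ(1935) = 6 × 4 × 42 = 1008.

1008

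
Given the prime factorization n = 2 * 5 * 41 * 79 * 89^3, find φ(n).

φ(22833945910) = 22833945910 · (1 − 1/2) · (1 − 1/5) · (1 − 1/41) · (1 − 1/79) · (1 − 1/89)
       = 22833945910 · 1098240/2882710 = 8699159040.

8699159040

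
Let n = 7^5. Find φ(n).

14406

φ(16807) = 16807 · (1 − 1/7)
       = 16807 · 6/7 = 14406.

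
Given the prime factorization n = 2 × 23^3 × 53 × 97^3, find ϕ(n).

546633694464

φ(2) = 2 − 1 = 1.
φ(23^3) = 23^2·(23−1) = 529·22 = 11638.
φ(53) = 53 − 1 = 52.
φ(97^3) = 97^2·(97−1) = 9409·96 = 903264.
Multiply: 1 · 11638 · 52 · 903264 = 546633694464.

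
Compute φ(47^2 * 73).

φ(161257) = 161257 · (1 − 1/47) · (1 − 1/73)
       = 161257 · 3312/3431 = 155664.

155664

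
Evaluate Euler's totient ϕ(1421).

1176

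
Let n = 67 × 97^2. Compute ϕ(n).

φ(67) = 67 − 1 = 66.
φ(97^2) = 97^1·(97−1) = 97·96 = 9312.
Since φ is multiplicative, φ(630403) = 66 · 9312 = 614592.

614592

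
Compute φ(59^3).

201898

φ(205379) = 205379 · (1 − 1/59)
       = 205379 · 58/59 = 201898.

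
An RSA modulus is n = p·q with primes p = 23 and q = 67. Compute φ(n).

1452

φ(pq) = (p−1)(q−1) = 22 · 66 = 1452.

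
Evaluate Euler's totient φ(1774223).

1524600

First factor: 1774223 = 11^3 · 31 · 43.
φ(1774223) = 1774223 · (1 − 1/11) · (1 − 1/31) · (1 − 1/43)
       = 1774223 · 12600/14663 = 1524600.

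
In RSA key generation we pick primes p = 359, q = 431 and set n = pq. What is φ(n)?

φ(n) = (p − 1)(q − 1) = (359−1)(431−1) = 358·430 = 153940.

153940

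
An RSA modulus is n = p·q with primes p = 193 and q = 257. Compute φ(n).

49152

φ(n) = (p − 1)(q − 1) = (193−1)(257−1) = 192·256 = 49152.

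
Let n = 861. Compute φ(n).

480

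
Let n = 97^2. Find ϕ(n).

9312

φ(97^2) = 97^2 − 97^1 = 9409 − 97 = 9312.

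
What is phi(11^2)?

110

φ(11^2) = 11^1·(11−1) = 11·10 = 110.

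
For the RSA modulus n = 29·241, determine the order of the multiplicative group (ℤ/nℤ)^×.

6720

φ(n) = (p − 1)(q − 1) = (29−1)(241−1) = 28·240 = 6720.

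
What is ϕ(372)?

120

Factor 372: 372 = 2^2 * 3 * 31.
φ(372) = 372 · (1 − 1/2) · (1 − 1/3) · (1 − 1/31)
       = 372 · 60/186 = 120.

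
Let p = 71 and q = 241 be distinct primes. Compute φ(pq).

φ(pq) = (p−1)(q−1) = 70 · 240 = 16800.

16800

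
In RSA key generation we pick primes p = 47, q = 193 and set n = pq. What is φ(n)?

8832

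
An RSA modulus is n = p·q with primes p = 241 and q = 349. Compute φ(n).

83520

φ(84109) = 84109 · (1 − 1/241) · (1 − 1/349)
       = 84109 · 83520/84109 = 83520.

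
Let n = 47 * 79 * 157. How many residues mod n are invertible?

φ(47) = 47 − 1 = 46.
φ(79) = 79 − 1 = 78.
φ(157) = 157 − 1 = 156.
φ(582941) = 46 × 78 × 156 = 559728.

559728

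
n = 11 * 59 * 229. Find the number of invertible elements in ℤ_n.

132240

φ(11) = 11 − 1 = 10.
φ(59) = 59 − 1 = 58.
φ(229) = 229 − 1 = 228.
Multiply: 10 · 58 · 228 = 132240.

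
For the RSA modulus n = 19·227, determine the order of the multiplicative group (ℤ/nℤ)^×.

4068

φ(n) = (p − 1)(q − 1) = (19−1)(227−1) = 18·226 = 4068.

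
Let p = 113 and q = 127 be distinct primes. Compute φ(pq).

14112

φ(pq) = (p−1)(q−1) = 112 · 126 = 14112.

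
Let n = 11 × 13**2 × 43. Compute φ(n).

φ(79937) = 79937 · (1 − 1/11) · (1 − 1/13) · (1 − 1/43)
       = 79937 · 5040/6149 = 65520.

65520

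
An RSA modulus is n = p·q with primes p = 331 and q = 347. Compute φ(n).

For distinct primes, φ(pq) = (p−1)(q−1) = 330 × 346 = 114180.

114180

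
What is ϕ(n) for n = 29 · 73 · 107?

213696

φ(226519) = 226519 · (1 − 1/29) · (1 − 1/73) · (1 − 1/107)
       = 226519 · 213696/226519 = 213696.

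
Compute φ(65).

65 = 5 · 13.
φ(65) = 65 · (1 − 1/5) · (1 − 1/13)
       = 65 · 48/65 = 48.

48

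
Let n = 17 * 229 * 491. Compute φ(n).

1787520

φ(1911463) = 1911463 · (1 − 1/17) · (1 − 1/229) · (1 − 1/491)
       = 1911463 · 1787520/1911463 = 1787520.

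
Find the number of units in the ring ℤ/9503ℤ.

First factor: 9503 = 13 × 17 × 43.
φ(13) = 13 − 1 = 12.
φ(17) = 17 − 1 = 16.
φ(43) = 43 − 1 = 42.
Multiply: 12 · 16 · 42 = 8064.

8064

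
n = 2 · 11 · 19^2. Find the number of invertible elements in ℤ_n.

3420

φ(7942) = 7942 · (1 − 1/2) · (1 − 1/11) · (1 − 1/19)
       = 7942 · 180/418 = 3420.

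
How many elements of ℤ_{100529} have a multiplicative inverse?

77760

100529 = 11 · 13 · 19 · 37.
φ(11) = 11 − 1 = 10.
φ(13) = 13 − 1 = 12.
φ(19) = 19 − 1 = 18.
φ(37) = 37 − 1 = 36.
φ(100529) = 10 × 12 × 18 × 36 = 77760.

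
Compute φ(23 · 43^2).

39732

φ(23) = 23 − 1 = 22.
φ(43^2) = 43^2 − 43^1 = 1849 − 43 = 1806.
Since φ is multiplicative, φ(42527) = 22 · 1806 = 39732.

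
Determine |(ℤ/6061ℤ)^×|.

5040

Factor 6061: 6061 = 11 · 19 · 29.
φ(6061) = 6061 · (1 − 1/11) · (1 − 1/19) · (1 − 1/29)
       = 6061 · 5040/6061 = 5040.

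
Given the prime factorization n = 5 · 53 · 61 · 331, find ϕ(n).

φ(5) = 5 − 1 = 4.
φ(53) = 53 − 1 = 52.
φ(61) = 61 − 1 = 60.
φ(331) = 331 − 1 = 330.
Multiply: 4 · 52 · 60 · 330 = 4118400.

4118400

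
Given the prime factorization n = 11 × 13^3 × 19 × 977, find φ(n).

356279040

φ(448612021) = 448612021 · (1 − 1/11) · (1 − 1/13) · (1 − 1/19) · (1 − 1/977)
       = 448612021 · 2108160/2654509 = 356279040.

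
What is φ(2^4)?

φ(16) = 16 · (1 − 1/2)
       = 16 · 1/2 = 8.

8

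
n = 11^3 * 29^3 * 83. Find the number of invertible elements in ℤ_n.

φ(2694325997) = 2694325997 · (1 − 1/11) · (1 − 1/29) · (1 − 1/83)
       = 2694325997 · 22960/26477 = 2336432560.

2336432560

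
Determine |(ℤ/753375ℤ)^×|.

336000

Factor 753375: 753375 = 3 · 5**3 · 7**2 · 41.
φ(753375) = 753375 · (1 − 1/3) · (1 − 1/5) · (1 − 1/7) · (1 − 1/41)
       = 753375 · 1920/4305 = 336000.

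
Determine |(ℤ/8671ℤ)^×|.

First factor: 8671 = 13 · 23 · 29.
φ(8671) = 8671 · (1 − 1/13) · (1 − 1/23) · (1 − 1/29)
       = 8671 · 7392/8671 = 7392.

7392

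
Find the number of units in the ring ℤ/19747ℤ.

15120

Prime factorization: 19747 = 7**2 · 13 · 31.
φ(7^2) = 7^2 − 7^1 = 49 − 7 = 42.
φ(13) = 13 − 1 = 12.
φ(31) = 31 − 1 = 30.
Multiply: 42 · 12 · 30 = 15120.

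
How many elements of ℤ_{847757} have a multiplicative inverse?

Prime factorization: 847757 = 23 · 29 · 31 · 41.
φ(23) = 23 − 1 = 22.
φ(29) = 29 − 1 = 28.
φ(31) = 31 − 1 = 30.
φ(41) = 41 − 1 = 40.
φ(847757) = 22 × 28 × 30 × 40 = 739200.

739200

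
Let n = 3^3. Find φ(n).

φ(27) = 27 · (1 − 1/3)
       = 27 · 2/3 = 18.

18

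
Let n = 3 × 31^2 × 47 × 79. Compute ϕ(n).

6673680

φ(10704579) = 10704579 · (1 − 1/3) · (1 − 1/31) · (1 − 1/47) · (1 − 1/79)
       = 10704579 · 215280/345309 = 6673680.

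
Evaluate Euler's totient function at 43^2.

φ(1849) = 1849 · (1 − 1/43)
       = 1849 · 42/43 = 1806.

1806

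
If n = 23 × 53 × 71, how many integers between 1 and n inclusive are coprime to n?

φ(23) = 23 − 1 = 22.
φ(53) = 53 − 1 = 52.
φ(71) = 71 − 1 = 70.
Since φ is multiplicative, φ(86549) = 22 · 52 · 70 = 80080.

80080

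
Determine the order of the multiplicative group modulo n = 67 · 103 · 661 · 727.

φ(67) = 67 − 1 = 66.
φ(103) = 103 − 1 = 102.
φ(661) = 661 − 1 = 660.
φ(727) = 727 − 1 = 726.
Multiply: 66 · 102 · 660 · 726 = 3225705120.

3225705120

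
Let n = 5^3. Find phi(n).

100

φ(125) = 125 · (1 − 1/5)
       = 125 · 4/5 = 100.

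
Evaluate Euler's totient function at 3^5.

162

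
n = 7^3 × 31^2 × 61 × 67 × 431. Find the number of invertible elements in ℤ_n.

465579576000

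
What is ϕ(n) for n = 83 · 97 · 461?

φ(83) = 83 − 1 = 82.
φ(97) = 97 − 1 = 96.
φ(461) = 461 − 1 = 460.
Multiply: 82 · 96 · 460 = 3621120.

3621120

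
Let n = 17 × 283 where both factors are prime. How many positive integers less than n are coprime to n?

φ(n) = (p − 1)(q − 1) = (17−1)(283−1) = 16·282 = 4512.

4512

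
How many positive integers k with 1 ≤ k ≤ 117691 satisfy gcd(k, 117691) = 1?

Factor 117691: 117691 = 7 · 17 · 23 · 43.
φ(117691) = 117691 · (1 − 1/7) · (1 − 1/17) · (1 − 1/23) · (1 − 1/43)
       = 117691 · 88704/117691 = 88704.

88704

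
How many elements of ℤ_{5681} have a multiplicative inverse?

4752

Factor 5681: 5681 = 13 · 19 · 23.
φ(5681) = 5681 · (1 − 1/13) · (1 − 1/19) · (1 − 1/23)
       = 5681 · 4752/5681 = 4752.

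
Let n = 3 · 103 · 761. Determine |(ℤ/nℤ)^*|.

155040

φ(3) = 3 − 1 = 2.
φ(103) = 103 − 1 = 102.
φ(761) = 761 − 1 = 760.
Multiply: 2 · 102 · 760 = 155040.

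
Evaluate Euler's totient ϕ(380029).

First factor: 380029 = 13 × 23 × 31 × 41.
φ(380029) = 380029 · (1 − 1/13) · (1 − 1/23) · (1 − 1/31) · (1 − 1/41)
       = 380029 · 316800/380029 = 316800.

316800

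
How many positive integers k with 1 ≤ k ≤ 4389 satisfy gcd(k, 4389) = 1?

Factor 4389: 4389 = 3 × 7 × 11 × 19.
φ(3) = 3 − 1 = 2.
φ(7) = 7 − 1 = 6.
φ(11) = 11 − 1 = 10.
φ(19) = 19 − 1 = 18.
Since φ is multiplicative, φ(4389) = 2 · 6 · 10 · 18 = 2160.

2160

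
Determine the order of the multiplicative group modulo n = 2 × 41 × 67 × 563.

1483680

φ(2) = 2 − 1 = 1.
φ(41) = 41 − 1 = 40.
φ(67) = 67 − 1 = 66.
φ(563) = 563 − 1 = 562.
φ(3093122) = 1 × 40 × 66 × 562 = 1483680.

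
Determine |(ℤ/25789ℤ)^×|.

23040

25789 = 17 · 37 · 41.
φ(25789) = 25789 · (1 − 1/17) · (1 − 1/37) · (1 − 1/41)
       = 25789 · 23040/25789 = 23040.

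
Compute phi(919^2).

φ(844561) = 844561 · (1 − 1/919)
       = 844561 · 918/919 = 843642.

843642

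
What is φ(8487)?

5280

First factor: 8487 = 3^2 · 23 · 41.
φ(3^2) = 3^2 − 3^1 = 9 − 3 = 6.
φ(23) = 23 − 1 = 22.
φ(41) = 41 − 1 = 40.
Multiply: 6 · 22 · 40 = 5280.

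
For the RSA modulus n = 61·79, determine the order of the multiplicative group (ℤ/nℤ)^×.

4680

For distinct primes, φ(pq) = (p−1)(q−1) = 60 × 78 = 4680.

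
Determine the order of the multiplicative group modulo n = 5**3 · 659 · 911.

φ(5^3) = 5^3 − 5^2 = 125 − 25 = 100.
φ(659) = 659 − 1 = 658.
φ(911) = 911 − 1 = 910.
φ(75043625) = 100 × 658 × 910 = 59878000.

59878000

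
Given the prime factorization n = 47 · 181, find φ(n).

φ(8507) = 8507 · (1 − 1/47) · (1 − 1/181)
       = 8507 · 8280/8507 = 8280.

8280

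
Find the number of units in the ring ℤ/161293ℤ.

Prime factorization: 161293 = 11^2 × 31 × 43.
φ(161293) = 161293 · (1 − 1/11) · (1 − 1/31) · (1 − 1/43)
       = 161293 · 12600/14663 = 138600.

138600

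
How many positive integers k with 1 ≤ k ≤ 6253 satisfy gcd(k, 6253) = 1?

5616

Factor 6253: 6253 = 13^2 · 37.
φ(13^2) = 13^2 − 13^1 = 169 − 13 = 156.
φ(37) = 37 − 1 = 36.
Multiply: 156 · 36 = 5616.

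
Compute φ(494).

216

Factor 494: 494 = 2 × 13 × 19.
φ(494) = 494 · (1 − 1/2) · (1 − 1/13) · (1 − 1/19)
       = 494 · 216/494 = 216.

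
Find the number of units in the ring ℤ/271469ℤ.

221760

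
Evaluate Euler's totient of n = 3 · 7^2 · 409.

34272

φ(3) = 3 − 1 = 2.
φ(7^2) = 7^1·(7−1) = 7·6 = 42.
φ(409) = 409 − 1 = 408.
φ(60123) = 2 × 42 × 408 = 34272.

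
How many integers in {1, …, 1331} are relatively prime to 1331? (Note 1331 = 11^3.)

φ(1331) = 1331 · (1 − 1/11)
       = 1331 · 10/11 = 1210.

1210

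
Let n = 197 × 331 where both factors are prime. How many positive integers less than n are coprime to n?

64680

For distinct primes, φ(pq) = (p−1)(q−1) = 196 × 330 = 64680.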